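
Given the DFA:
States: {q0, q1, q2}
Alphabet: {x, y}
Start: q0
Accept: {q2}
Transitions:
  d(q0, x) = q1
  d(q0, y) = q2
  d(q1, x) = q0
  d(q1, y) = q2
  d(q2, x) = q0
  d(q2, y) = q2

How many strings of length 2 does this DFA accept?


Enumerating all length-2 strings:
  "xx" -> q0 [reject]
  "xy" -> q2 [accept]
  "yx" -> q0 [reject]
  "yy" -> q2 [accept]

2 out of 4


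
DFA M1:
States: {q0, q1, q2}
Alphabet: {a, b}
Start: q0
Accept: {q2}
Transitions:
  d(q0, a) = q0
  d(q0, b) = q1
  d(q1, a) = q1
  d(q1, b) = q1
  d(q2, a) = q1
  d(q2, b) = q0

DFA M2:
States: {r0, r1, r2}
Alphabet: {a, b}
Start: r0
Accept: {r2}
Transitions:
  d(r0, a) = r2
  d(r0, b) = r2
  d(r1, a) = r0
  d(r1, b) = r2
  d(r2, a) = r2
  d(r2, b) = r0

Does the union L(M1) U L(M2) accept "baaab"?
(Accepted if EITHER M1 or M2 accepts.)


M1: final=q1 accepted=False
M2: final=r0 accepted=False

No, union rejects (neither accepts)


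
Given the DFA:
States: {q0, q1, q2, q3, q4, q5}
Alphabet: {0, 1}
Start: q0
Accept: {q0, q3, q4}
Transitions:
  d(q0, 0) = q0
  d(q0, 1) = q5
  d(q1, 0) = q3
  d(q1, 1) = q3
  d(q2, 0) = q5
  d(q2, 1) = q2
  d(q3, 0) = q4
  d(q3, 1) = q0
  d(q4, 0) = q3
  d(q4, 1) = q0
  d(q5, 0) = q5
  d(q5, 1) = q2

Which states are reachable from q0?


BFS from q0:
  layer 0: {q0}
  layer 1: {q5}
  layer 2: {q2}

{q0, q2, q5}


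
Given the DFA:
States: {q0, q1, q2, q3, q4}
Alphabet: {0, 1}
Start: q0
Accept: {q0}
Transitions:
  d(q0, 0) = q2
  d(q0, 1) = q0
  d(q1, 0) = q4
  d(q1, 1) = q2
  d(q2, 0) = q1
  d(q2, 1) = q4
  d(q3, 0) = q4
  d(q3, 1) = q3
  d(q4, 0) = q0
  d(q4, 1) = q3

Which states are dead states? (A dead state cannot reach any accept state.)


Forward reachability from each state:
  q0 -> reaches accept state q0 (live)
  q1 -> reaches accept state q0 (live)
  q2 -> reaches accept state q0 (live)
  q3 -> reaches accept state q0 (live)
  q4 -> reaches accept state q0 (live)

None (all states can reach an accept state)


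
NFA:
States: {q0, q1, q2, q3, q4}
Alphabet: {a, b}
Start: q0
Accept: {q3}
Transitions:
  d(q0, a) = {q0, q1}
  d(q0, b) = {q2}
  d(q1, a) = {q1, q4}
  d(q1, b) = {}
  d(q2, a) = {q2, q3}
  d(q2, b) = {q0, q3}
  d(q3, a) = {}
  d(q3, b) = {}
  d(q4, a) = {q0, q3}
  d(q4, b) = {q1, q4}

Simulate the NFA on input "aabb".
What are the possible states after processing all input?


Start: {q0}
  --a--> {q0, q1}
  --a--> {q0, q1, q4}
  --b--> {q1, q2, q4}
  --b--> {q0, q1, q3, q4}

{q0, q1, q3, q4}


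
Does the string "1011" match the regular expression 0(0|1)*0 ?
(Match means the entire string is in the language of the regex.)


|string| = 4; first = '1'; last = '1'

No, "1011" does not match 0(0|1)*0


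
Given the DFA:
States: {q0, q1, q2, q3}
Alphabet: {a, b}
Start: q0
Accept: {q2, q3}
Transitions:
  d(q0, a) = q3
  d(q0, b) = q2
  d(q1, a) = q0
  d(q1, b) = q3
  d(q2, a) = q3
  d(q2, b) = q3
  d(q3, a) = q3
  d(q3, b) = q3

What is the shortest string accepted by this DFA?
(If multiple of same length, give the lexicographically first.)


BFS by string length (lex-first path to each state shown):
  len 0: q0<-""
  len 1: q2<-"b", q3<-"a"
Found accept state at length 1.

"a"


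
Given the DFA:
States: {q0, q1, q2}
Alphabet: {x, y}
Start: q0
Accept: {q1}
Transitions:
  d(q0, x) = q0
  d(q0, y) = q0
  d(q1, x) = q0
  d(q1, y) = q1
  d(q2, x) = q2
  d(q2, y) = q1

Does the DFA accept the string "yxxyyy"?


Trace: q0 -> q0 -> q0 -> q0 -> q0 -> q0 -> q0
Final state: q0
Accept states: {q1}

No, rejected (final state q0 is not an accept state)


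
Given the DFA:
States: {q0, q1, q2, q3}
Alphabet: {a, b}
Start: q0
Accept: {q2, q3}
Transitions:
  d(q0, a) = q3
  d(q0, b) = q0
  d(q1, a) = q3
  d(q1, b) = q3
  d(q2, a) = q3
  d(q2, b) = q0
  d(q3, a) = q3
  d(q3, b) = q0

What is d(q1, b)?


Looking up transition d(q1, b)

q3


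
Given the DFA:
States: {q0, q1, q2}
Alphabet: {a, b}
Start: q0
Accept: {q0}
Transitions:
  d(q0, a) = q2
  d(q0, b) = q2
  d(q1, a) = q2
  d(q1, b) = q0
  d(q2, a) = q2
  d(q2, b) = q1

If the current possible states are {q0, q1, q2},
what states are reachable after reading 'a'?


Apply transition on 'a' from each current state:
  d(q0, a) = q2
  d(q1, a) = q2
  d(q2, a) = q2

{q2}


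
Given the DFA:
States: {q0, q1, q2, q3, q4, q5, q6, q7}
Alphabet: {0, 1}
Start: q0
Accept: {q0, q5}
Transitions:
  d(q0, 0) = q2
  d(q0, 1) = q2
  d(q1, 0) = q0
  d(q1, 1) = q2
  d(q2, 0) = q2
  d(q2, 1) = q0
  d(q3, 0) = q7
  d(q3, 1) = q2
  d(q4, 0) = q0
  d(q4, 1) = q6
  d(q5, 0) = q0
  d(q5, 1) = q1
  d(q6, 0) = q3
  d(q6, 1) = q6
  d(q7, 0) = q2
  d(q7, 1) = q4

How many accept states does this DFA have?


Accept states listed: {q0, q5}
Counting: q0(1) q5(2)

2


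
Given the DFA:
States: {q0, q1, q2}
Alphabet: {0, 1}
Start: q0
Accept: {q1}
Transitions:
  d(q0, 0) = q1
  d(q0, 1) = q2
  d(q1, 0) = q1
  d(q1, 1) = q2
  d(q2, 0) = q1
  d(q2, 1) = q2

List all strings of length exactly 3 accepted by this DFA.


All strings of length 3: 8 total
Accepted: 4

"000", "010", "100", "110"


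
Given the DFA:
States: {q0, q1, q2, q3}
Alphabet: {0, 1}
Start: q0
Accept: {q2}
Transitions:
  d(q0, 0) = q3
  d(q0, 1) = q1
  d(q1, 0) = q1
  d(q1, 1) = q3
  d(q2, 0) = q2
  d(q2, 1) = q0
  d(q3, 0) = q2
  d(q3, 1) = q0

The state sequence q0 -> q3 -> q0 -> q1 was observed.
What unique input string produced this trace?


Trace back each transition to find the symbol:
  q0 --[0]--> q3
  q3 --[1]--> q0
  q0 --[1]--> q1

"011"


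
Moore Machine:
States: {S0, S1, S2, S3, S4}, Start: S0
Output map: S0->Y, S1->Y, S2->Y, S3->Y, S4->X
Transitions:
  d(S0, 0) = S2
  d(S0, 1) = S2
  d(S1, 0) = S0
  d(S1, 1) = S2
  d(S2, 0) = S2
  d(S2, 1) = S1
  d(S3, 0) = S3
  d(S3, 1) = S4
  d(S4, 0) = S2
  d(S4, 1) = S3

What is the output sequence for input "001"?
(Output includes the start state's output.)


Start: S0 (output Y)
  --0--> S2 (output Y)
  --0--> S2 (output Y)
  --1--> S1 (output Y)

"YYYY"


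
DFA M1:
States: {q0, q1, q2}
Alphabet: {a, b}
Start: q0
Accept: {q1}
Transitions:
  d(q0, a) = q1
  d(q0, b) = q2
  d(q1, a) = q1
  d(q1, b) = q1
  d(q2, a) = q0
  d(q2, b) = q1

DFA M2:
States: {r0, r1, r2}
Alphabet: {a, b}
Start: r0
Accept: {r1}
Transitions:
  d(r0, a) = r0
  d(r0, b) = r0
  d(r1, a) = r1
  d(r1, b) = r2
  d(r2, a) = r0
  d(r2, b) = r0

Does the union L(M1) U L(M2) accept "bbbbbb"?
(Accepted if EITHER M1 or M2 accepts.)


M1: final=q1 accepted=True
M2: final=r0 accepted=False

Yes, union accepts


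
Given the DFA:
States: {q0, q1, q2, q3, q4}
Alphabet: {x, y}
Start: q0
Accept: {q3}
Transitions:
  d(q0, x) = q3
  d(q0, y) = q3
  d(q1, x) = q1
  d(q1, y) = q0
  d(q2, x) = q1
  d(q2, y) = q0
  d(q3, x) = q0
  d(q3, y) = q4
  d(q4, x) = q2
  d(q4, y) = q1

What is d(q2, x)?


Looking up transition d(q2, x)

q1


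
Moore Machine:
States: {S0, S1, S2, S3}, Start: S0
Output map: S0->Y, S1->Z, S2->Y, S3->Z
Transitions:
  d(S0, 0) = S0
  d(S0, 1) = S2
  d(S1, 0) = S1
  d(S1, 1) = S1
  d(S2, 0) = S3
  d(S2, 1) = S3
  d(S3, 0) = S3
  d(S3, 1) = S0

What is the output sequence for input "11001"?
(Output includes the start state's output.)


Start: S0 (output Y)
  --1--> S2 (output Y)
  --1--> S3 (output Z)
  --0--> S3 (output Z)
  --0--> S3 (output Z)
  --1--> S0 (output Y)

"YYZZZY"


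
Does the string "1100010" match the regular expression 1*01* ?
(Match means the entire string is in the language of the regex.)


|string| = 7; first = '1'; last = '0'

No, "1100010" does not match 1*01*


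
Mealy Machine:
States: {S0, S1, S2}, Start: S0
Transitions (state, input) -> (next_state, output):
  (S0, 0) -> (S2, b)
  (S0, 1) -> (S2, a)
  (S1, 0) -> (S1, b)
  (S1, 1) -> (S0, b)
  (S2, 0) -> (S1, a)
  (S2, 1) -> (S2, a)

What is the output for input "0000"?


Step-by-step:
  (S0, 0) -> (S2, b)
  (S2, 0) -> (S1, a)
  (S1, 0) -> (S1, b)
  (S1, 0) -> (S1, b)

"babb"


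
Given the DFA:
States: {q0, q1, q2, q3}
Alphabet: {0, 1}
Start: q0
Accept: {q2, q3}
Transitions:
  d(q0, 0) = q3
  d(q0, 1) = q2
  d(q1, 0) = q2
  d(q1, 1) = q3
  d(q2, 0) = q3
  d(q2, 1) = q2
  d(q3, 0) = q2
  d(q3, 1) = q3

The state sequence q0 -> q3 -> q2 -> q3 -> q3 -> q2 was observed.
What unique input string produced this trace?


Trace back each transition to find the symbol:
  q0 --[0]--> q3
  q3 --[0]--> q2
  q2 --[0]--> q3
  q3 --[1]--> q3
  q3 --[0]--> q2

"00010"


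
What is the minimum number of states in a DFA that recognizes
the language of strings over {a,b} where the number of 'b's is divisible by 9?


States track (count of 'b') mod 9.
Need 9 states: one per remainder 0..8; accept = remainder 0.

9


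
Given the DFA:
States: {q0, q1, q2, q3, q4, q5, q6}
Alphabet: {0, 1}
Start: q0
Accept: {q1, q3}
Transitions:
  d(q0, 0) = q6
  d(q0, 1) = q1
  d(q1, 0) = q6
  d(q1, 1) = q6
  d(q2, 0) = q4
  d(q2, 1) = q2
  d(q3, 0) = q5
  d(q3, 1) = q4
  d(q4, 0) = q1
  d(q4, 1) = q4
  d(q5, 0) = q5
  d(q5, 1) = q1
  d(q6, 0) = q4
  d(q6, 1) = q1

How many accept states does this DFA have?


Accept states listed: {q1, q3}
Counting: q1(1) q3(2)

2


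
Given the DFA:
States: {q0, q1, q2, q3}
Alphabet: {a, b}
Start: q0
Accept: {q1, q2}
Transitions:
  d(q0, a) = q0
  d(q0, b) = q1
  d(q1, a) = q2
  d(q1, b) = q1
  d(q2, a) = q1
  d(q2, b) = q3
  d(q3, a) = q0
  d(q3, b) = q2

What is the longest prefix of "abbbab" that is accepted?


Run the DFA, marking each prefix where the state is accepting:
  "" -> q0 [reject]
  "a" -> q0 [reject]
  "ab" -> q1 [accept]
  "abb" -> q1 [accept]
  "abbb" -> q1 [accept]
  "abbba" -> q2 [accept]
  "abbbab" -> q3 [reject]

"abbba"


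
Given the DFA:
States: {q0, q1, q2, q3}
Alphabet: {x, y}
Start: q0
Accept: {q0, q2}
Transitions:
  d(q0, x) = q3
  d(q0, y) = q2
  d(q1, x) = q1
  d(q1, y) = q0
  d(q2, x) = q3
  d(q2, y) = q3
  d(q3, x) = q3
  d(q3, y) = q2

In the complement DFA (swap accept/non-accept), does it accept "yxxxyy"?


Trace: q0 -> q2 -> q3 -> q3 -> q3 -> q2 -> q3
Final: q3
Original accept: {q0, q2}
Complement: q3 is not in original accept

Yes, complement accepts (original rejects)


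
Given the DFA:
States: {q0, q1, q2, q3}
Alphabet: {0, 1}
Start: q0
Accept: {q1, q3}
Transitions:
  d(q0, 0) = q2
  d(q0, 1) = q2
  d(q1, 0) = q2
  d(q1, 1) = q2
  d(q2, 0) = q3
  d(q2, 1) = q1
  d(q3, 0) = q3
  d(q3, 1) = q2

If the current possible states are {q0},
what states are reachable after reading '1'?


Apply transition on '1' from each current state:
  d(q0, 1) = q2

{q2}


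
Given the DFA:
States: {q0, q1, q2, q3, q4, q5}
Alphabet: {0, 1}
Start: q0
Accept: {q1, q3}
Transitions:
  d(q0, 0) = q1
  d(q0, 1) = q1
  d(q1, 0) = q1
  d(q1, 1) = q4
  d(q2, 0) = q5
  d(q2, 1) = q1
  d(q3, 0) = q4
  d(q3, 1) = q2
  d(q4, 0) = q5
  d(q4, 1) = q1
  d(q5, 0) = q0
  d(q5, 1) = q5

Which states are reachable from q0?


BFS from q0:
  layer 0: {q0}
  layer 1: {q1}
  layer 2: {q4}
  layer 3: {q5}

{q0, q1, q4, q5}


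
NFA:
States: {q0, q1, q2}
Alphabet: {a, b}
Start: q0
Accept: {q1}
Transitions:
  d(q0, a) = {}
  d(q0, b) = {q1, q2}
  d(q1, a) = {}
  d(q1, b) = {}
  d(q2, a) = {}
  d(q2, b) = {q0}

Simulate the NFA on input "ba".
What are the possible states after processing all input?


Start: {q0}
  --b--> {q1, q2}
  --a--> {}

{} (empty set, no valid transitions)


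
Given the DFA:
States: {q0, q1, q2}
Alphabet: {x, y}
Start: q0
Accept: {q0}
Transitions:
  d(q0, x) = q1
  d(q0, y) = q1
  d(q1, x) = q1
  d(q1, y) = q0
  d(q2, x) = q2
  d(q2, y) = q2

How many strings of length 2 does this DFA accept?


Enumerating all length-2 strings:
  "xx" -> q1 [reject]
  "xy" -> q0 [accept]
  "yx" -> q1 [reject]
  "yy" -> q0 [accept]

2 out of 4


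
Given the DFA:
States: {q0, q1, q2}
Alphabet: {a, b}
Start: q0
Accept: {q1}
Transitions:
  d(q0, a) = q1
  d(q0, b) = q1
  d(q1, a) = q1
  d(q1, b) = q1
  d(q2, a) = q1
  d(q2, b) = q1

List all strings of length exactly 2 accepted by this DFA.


All strings of length 2: 4 total
Accepted: 4

"aa", "ab", "ba", "bb"


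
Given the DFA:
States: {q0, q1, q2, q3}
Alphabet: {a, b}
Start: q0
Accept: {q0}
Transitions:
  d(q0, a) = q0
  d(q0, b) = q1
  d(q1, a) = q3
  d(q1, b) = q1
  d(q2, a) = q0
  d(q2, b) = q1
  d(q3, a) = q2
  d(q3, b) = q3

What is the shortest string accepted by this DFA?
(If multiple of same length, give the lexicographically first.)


BFS by string length (lex-first path to each state shown):
  len 0: q0<-""
Found accept state at length 0.

"" (empty string)


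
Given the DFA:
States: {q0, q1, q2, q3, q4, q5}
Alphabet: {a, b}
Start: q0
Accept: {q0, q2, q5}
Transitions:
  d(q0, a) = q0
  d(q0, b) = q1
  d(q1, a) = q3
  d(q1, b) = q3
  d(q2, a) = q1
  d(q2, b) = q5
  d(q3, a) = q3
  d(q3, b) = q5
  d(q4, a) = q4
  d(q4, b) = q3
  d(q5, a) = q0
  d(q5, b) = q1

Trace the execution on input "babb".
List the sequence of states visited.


Input: babb
d(q0, b) = q1
d(q1, a) = q3
d(q3, b) = q5
d(q5, b) = q1


q0 -> q1 -> q3 -> q5 -> q1


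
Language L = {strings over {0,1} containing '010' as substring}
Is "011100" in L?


'010' does not occur

No, "011100" is not in L


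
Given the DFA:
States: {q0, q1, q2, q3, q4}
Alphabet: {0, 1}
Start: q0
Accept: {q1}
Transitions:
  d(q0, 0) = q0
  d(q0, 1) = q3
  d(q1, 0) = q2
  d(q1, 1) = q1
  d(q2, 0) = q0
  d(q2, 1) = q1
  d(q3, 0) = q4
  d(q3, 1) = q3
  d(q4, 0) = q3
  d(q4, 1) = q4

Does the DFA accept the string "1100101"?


Trace: q0 -> q3 -> q3 -> q4 -> q3 -> q3 -> q4 -> q4
Final state: q4
Accept states: {q1}

No, rejected (final state q4 is not an accept state)


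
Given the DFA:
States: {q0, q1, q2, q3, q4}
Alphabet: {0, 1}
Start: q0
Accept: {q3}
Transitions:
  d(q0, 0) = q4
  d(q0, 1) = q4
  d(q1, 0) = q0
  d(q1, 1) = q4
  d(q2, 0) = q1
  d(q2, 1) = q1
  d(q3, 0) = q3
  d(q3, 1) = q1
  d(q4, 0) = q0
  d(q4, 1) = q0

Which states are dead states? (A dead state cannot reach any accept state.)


Forward reachability from each state:
  q0 -> reaches {q0, q4}, no accept state (dead)
  q1 -> reaches {q0, q1, q4}, no accept state (dead)
  q2 -> reaches {q0, q1, q2, q4}, no accept state (dead)
  q3 -> reaches accept state q3 (live)
  q4 -> reaches {q0, q4}, no accept state (dead)

{q0, q1, q2, q4}


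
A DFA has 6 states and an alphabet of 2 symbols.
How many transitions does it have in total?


Each state has exactly one transition per symbol.
6 * 2 = 12

12


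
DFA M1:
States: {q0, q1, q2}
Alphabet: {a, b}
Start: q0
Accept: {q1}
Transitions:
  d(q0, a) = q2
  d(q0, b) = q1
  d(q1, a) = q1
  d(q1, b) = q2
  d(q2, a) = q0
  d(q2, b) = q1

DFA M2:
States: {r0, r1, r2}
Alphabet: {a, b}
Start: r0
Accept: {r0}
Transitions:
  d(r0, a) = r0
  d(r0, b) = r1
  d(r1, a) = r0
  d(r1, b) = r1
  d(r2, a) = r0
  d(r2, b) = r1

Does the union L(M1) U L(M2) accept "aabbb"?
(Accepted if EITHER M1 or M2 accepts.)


M1: final=q1 accepted=True
M2: final=r1 accepted=False

Yes, union accepts


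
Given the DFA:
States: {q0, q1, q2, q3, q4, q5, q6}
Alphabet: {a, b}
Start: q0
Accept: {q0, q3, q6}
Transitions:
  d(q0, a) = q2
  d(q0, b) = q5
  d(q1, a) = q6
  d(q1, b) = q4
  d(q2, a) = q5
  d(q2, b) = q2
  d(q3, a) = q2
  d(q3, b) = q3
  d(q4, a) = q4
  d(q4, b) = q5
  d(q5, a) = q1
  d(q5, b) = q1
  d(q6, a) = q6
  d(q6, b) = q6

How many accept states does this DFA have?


Accept states listed: {q0, q3, q6}
Counting: q0(1) q3(2) q6(3)

3


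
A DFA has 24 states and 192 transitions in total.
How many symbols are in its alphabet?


Each state has exactly one transition per symbol.
|alphabet| = transitions / states = 192 / 24 = 8

8


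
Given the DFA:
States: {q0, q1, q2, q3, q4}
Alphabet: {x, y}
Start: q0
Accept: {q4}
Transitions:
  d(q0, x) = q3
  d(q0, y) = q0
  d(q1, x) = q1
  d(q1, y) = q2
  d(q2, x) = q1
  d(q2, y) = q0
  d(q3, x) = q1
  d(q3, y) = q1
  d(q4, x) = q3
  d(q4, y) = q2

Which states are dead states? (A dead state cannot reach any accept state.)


Forward reachability from each state:
  q0 -> reaches {q0, q1, q2, q3}, no accept state (dead)
  q1 -> reaches {q0, q1, q2, q3}, no accept state (dead)
  q2 -> reaches {q0, q1, q2, q3}, no accept state (dead)
  q3 -> reaches {q0, q1, q2, q3}, no accept state (dead)
  q4 -> reaches accept state q4 (live)

{q0, q1, q2, q3}


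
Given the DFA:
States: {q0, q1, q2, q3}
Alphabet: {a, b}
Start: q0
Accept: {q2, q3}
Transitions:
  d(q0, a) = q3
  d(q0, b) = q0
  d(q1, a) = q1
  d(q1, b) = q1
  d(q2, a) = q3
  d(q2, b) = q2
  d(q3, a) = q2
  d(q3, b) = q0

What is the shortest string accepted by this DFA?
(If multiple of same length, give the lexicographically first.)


BFS by string length (lex-first path to each state shown):
  len 0: q0<-""
  len 1: q0<-"b", q3<-"a"
Found accept state at length 1.

"a"


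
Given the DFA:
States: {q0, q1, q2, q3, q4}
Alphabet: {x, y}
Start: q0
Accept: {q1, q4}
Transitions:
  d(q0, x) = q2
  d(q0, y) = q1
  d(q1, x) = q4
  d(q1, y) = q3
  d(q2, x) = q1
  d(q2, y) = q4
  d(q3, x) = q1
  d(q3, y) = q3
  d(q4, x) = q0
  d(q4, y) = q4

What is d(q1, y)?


Looking up transition d(q1, y)

q3


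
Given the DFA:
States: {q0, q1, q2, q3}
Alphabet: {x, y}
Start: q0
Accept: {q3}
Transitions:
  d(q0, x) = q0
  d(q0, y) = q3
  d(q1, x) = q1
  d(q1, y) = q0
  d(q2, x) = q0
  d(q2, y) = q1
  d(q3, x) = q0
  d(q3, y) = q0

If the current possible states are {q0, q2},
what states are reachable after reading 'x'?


Apply transition on 'x' from each current state:
  d(q0, x) = q0
  d(q2, x) = q0

{q0}


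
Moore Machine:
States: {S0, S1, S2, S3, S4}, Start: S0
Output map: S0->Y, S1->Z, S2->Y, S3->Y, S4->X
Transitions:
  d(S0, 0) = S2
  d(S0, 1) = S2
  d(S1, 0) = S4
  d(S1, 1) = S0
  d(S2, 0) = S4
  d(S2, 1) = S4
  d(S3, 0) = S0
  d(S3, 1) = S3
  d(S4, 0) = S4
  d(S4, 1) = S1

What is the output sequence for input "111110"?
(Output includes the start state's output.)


Start: S0 (output Y)
  --1--> S2 (output Y)
  --1--> S4 (output X)
  --1--> S1 (output Z)
  --1--> S0 (output Y)
  --1--> S2 (output Y)
  --0--> S4 (output X)

"YYXZYYX"


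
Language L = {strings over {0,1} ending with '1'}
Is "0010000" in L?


last symbol = '0'

No, "0010000" is not in L


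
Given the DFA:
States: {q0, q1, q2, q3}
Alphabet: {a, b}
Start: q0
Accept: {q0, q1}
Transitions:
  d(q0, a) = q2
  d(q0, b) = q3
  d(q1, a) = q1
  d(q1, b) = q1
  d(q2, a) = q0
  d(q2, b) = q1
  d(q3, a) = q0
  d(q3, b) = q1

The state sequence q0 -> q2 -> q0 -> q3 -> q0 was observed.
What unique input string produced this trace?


Trace back each transition to find the symbol:
  q0 --[a]--> q2
  q2 --[a]--> q0
  q0 --[b]--> q3
  q3 --[a]--> q0

"aaba"


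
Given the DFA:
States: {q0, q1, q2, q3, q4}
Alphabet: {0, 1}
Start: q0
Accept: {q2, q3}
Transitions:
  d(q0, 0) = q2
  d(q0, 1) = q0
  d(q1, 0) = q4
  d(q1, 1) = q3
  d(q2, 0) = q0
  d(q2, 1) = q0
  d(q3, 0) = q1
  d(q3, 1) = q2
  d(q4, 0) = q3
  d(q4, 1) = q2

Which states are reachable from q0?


BFS from q0:
  layer 0: {q0}
  layer 1: {q2}

{q0, q2}


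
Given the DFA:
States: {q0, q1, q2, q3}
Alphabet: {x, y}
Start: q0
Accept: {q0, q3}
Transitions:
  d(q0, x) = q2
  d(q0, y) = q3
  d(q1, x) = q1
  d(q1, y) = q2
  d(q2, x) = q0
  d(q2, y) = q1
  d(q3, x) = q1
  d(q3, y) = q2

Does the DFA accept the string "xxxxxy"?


Trace: q0 -> q2 -> q0 -> q2 -> q0 -> q2 -> q1
Final state: q1
Accept states: {q0, q3}

No, rejected (final state q1 is not an accept state)


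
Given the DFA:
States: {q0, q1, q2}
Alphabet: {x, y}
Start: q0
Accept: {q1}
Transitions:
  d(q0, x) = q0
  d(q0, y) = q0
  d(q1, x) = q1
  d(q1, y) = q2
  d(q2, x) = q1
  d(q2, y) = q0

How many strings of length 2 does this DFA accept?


Enumerating all length-2 strings:
  "xx" -> q0 [reject]
  "xy" -> q0 [reject]
  "yx" -> q0 [reject]
  "yy" -> q0 [reject]

0 out of 4


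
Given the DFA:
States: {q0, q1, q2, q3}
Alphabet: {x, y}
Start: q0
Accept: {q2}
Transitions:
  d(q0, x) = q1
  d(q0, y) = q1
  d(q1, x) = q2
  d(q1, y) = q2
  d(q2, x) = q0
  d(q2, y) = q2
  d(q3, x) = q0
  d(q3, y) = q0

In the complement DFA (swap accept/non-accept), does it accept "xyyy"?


Trace: q0 -> q1 -> q2 -> q2 -> q2
Final: q2
Original accept: {q2}
Complement: q2 is in original accept

No, complement rejects (original accepts)


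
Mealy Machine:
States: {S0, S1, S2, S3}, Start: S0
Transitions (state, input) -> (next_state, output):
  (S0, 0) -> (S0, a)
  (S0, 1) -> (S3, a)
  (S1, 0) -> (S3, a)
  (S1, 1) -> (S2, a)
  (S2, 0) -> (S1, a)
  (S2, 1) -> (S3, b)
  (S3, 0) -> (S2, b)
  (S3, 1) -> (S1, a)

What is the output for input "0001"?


Step-by-step:
  (S0, 0) -> (S0, a)
  (S0, 0) -> (S0, a)
  (S0, 0) -> (S0, a)
  (S0, 1) -> (S3, a)

"aaaa"


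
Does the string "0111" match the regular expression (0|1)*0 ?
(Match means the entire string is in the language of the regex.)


|string| = 4; first = '0'; last = '1'

No, "0111" does not match (0|1)*0


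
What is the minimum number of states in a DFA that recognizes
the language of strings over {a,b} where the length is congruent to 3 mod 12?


States track (length) mod 12.
Need 12 states: one per remainder 0..11; accept = remainder 3.

12


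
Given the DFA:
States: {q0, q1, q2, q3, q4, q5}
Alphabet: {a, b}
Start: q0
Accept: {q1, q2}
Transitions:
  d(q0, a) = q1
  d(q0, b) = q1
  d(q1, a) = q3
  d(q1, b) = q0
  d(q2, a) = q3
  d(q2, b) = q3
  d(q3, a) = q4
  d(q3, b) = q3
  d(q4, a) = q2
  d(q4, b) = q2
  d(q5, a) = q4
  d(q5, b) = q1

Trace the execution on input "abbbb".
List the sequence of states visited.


Input: abbbb
d(q0, a) = q1
d(q1, b) = q0
d(q0, b) = q1
d(q1, b) = q0
d(q0, b) = q1


q0 -> q1 -> q0 -> q1 -> q0 -> q1


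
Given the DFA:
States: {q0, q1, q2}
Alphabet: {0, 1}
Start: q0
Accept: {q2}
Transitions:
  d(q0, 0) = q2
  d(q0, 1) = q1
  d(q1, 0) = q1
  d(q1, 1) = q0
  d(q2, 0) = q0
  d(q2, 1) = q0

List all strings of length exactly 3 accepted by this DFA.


All strings of length 3: 8 total
Accepted: 3

"000", "010", "110"


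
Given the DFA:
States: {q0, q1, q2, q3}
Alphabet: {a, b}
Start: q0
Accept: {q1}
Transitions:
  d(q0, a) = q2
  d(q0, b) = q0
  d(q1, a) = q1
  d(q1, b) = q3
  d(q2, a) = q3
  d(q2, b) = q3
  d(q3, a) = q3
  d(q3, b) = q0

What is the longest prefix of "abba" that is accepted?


Run the DFA, marking each prefix where the state is accepting:
  "" -> q0 [reject]
  "a" -> q2 [reject]
  "ab" -> q3 [reject]
  "abb" -> q0 [reject]
  "abba" -> q2 [reject]

No prefix is accepted


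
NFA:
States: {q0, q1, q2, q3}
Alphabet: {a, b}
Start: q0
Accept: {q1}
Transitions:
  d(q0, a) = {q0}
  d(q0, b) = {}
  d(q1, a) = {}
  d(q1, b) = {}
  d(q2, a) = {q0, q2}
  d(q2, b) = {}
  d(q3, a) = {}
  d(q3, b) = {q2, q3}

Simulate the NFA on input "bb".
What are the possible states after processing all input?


Start: {q0}
  --b--> {}
  --b--> {}

{} (empty set, no valid transitions)


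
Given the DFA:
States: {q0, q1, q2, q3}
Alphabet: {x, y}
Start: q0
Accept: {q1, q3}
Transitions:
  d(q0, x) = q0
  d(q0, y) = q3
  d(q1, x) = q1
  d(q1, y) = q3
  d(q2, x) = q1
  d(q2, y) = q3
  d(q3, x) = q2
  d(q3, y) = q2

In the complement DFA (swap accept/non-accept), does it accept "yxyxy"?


Trace: q0 -> q3 -> q2 -> q3 -> q2 -> q3
Final: q3
Original accept: {q1, q3}
Complement: q3 is in original accept

No, complement rejects (original accepts)


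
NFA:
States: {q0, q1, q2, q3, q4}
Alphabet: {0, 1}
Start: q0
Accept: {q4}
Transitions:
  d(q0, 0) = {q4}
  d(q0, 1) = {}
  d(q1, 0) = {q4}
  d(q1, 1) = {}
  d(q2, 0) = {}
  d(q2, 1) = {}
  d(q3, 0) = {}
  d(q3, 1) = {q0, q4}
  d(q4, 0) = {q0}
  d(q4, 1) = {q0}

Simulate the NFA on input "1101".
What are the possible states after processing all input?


Start: {q0}
  --1--> {}
  --1--> {}
  --0--> {}
  --1--> {}

{} (empty set, no valid transitions)


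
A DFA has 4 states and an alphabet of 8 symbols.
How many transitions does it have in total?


Each state has exactly one transition per symbol.
4 * 8 = 32

32


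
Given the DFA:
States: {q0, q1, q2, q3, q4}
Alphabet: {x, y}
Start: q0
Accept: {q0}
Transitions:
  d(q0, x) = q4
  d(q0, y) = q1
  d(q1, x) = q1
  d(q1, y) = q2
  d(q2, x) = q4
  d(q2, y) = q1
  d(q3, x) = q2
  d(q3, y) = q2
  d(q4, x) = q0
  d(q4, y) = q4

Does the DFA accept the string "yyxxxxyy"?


Trace: q0 -> q1 -> q2 -> q4 -> q0 -> q4 -> q0 -> q1 -> q2
Final state: q2
Accept states: {q0}

No, rejected (final state q2 is not an accept state)


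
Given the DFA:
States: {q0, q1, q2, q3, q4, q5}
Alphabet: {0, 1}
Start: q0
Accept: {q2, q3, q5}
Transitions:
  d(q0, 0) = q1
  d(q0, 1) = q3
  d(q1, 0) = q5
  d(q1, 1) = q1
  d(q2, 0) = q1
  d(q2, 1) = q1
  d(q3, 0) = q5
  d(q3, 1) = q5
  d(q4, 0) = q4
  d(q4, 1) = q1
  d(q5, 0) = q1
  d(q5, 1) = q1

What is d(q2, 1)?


Looking up transition d(q2, 1)

q1


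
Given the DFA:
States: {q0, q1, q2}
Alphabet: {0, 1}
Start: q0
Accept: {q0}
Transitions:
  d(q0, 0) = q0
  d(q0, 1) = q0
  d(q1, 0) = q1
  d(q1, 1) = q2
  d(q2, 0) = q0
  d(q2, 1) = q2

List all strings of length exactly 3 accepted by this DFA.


All strings of length 3: 8 total
Accepted: 8

"000", "001", "010", "011", "100", "101", "110", "111"


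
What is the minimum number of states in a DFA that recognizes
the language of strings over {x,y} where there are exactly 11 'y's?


States: count = 0, 1, ..., 11 (that's 12 states), plus a dead state for count > 11.
Total: 12 + 1 = 13. Accept = count-11 state.

13


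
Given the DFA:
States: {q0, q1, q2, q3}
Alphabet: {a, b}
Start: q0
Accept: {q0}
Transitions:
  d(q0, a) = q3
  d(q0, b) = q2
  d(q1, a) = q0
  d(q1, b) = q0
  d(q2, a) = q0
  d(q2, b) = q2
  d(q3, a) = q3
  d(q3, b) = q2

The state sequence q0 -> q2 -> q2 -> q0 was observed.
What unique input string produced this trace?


Trace back each transition to find the symbol:
  q0 --[b]--> q2
  q2 --[b]--> q2
  q2 --[a]--> q0

"bba"


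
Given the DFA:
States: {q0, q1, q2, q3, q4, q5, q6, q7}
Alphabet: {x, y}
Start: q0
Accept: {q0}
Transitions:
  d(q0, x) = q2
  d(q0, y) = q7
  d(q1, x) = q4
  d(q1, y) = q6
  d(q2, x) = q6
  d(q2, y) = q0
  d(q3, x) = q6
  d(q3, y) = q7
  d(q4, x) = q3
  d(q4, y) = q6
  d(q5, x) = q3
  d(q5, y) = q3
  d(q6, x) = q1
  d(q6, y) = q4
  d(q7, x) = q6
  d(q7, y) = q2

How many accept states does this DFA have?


Accept states listed: {q0}
Counting: q0(1)

1


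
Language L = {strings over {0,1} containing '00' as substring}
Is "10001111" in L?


'00' occurs at index 1

Yes, "10001111" is in L


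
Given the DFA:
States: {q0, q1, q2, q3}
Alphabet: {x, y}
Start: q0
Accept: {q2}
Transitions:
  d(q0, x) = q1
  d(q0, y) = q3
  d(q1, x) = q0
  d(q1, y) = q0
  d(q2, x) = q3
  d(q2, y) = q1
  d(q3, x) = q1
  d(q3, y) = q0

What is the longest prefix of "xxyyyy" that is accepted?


Run the DFA, marking each prefix where the state is accepting:
  "" -> q0 [reject]
  "x" -> q1 [reject]
  "xx" -> q0 [reject]
  "xxy" -> q3 [reject]
  "xxyy" -> q0 [reject]
  "xxyyy" -> q3 [reject]
  "xxyyyy" -> q0 [reject]

No prefix is accepted


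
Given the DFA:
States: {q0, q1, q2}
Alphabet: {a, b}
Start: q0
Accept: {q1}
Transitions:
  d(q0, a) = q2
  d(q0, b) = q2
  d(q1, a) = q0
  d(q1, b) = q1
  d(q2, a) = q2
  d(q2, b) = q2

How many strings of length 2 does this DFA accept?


Enumerating all length-2 strings:
  "aa" -> q2 [reject]
  "ab" -> q2 [reject]
  "ba" -> q2 [reject]
  "bb" -> q2 [reject]

0 out of 4


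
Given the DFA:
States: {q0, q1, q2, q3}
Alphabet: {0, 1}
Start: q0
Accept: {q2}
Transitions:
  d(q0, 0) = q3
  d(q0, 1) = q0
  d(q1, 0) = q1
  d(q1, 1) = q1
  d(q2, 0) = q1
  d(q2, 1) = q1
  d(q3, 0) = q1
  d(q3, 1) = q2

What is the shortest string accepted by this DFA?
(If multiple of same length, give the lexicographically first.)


BFS by string length (lex-first path to each state shown):
  len 0: q0<-""
  len 1: q0<-"1", q3<-"0"
  len 2: q0<-"11", q1<-"00", q2<-"01", q3<-"10"
Found accept state at length 2.

"01"


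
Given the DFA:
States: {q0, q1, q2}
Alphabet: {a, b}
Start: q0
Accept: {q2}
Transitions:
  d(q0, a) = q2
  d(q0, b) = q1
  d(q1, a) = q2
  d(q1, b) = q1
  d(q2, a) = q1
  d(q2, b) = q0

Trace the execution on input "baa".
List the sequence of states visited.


Input: baa
d(q0, b) = q1
d(q1, a) = q2
d(q2, a) = q1


q0 -> q1 -> q2 -> q1


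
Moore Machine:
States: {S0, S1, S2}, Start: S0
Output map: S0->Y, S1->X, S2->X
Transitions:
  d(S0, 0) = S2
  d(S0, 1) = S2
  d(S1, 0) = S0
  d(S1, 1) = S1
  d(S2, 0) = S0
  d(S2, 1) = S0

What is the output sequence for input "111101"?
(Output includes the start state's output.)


Start: S0 (output Y)
  --1--> S2 (output X)
  --1--> S0 (output Y)
  --1--> S2 (output X)
  --1--> S0 (output Y)
  --0--> S2 (output X)
  --1--> S0 (output Y)

"YXYXYXY"


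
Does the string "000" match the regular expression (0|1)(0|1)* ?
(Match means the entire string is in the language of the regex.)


|string| = 3; first = '0'; last = '0'

Yes, "000" matches (0|1)(0|1)*


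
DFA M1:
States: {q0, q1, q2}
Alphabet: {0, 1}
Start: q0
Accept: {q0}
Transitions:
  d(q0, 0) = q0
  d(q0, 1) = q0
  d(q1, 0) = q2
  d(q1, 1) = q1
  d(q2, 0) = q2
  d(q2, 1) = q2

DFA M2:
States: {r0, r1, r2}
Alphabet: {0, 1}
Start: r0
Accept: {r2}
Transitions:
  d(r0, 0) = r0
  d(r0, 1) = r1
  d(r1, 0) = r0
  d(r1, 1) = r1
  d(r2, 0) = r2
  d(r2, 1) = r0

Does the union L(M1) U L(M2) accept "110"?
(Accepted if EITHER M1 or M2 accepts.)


M1: final=q0 accepted=True
M2: final=r0 accepted=False

Yes, union accepts


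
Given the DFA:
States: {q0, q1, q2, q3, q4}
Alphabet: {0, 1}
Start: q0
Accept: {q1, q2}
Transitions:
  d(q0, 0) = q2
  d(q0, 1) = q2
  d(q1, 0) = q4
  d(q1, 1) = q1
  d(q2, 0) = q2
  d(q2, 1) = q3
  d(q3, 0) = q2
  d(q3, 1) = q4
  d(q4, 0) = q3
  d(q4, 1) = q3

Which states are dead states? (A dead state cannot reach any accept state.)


Forward reachability from each state:
  q0 -> reaches accept state q2 (live)
  q1 -> reaches accept state q1 (live)
  q2 -> reaches accept state q2 (live)
  q3 -> reaches accept state q2 (live)
  q4 -> reaches accept state q2 (live)

None (all states can reach an accept state)


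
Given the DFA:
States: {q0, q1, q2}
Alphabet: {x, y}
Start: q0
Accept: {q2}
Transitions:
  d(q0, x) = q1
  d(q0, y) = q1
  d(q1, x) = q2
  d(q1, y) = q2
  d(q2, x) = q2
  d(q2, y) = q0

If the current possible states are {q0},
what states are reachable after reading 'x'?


Apply transition on 'x' from each current state:
  d(q0, x) = q1

{q1}


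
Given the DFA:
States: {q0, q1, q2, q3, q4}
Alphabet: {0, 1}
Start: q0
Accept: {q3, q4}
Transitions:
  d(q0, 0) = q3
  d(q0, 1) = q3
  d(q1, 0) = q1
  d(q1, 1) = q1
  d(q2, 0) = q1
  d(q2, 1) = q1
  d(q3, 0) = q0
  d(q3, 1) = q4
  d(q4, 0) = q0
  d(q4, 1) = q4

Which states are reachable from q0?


BFS from q0:
  layer 0: {q0}
  layer 1: {q3}
  layer 2: {q4}

{q0, q3, q4}


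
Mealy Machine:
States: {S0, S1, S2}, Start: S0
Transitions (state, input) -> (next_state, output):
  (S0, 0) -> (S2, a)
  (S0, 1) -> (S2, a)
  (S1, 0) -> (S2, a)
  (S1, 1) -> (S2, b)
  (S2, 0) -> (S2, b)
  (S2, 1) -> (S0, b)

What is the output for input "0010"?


Step-by-step:
  (S0, 0) -> (S2, a)
  (S2, 0) -> (S2, b)
  (S2, 1) -> (S0, b)
  (S0, 0) -> (S2, a)

"abba"


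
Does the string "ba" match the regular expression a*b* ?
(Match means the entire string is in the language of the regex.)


|string| = 2; first = 'b'; last = 'a'

No, "ba" does not match a*b*


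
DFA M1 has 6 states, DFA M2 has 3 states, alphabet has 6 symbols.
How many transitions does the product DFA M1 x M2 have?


Product DFA has 6 * 3 = 18 states.
Each has 6 transitions: 18 * 6 = 108

108


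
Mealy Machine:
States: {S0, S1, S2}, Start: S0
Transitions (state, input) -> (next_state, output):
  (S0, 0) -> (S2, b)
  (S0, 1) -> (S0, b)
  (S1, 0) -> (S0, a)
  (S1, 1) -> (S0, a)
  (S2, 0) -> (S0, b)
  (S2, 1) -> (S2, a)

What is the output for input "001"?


Step-by-step:
  (S0, 0) -> (S2, b)
  (S2, 0) -> (S0, b)
  (S0, 1) -> (S0, b)

"bbb"


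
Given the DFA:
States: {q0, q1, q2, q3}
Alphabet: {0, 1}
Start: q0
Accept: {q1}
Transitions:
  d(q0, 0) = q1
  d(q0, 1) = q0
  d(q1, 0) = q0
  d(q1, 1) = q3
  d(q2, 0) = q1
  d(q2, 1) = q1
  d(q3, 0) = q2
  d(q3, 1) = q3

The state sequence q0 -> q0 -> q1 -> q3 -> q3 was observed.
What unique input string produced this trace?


Trace back each transition to find the symbol:
  q0 --[1]--> q0
  q0 --[0]--> q1
  q1 --[1]--> q3
  q3 --[1]--> q3

"1011"


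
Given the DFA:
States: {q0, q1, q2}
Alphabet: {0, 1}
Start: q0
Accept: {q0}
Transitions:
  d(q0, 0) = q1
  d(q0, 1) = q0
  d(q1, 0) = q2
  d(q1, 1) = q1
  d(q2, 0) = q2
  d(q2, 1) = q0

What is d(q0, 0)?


Looking up transition d(q0, 0)

q1


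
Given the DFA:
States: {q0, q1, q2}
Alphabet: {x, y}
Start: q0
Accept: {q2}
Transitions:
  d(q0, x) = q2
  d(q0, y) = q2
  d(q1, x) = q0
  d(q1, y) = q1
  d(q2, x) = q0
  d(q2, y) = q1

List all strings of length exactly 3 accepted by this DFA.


All strings of length 3: 8 total
Accepted: 4

"xxx", "xxy", "yxx", "yxy"


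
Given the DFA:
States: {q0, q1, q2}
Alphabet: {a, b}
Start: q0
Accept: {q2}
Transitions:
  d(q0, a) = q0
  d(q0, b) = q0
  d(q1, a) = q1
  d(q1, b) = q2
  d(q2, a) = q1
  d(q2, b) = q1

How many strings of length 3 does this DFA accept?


Enumerating all length-3 strings:
  "aaa" -> q0 [reject]
  "aab" -> q0 [reject]
  "aba" -> q0 [reject]
  "abb" -> q0 [reject]
  "baa" -> q0 [reject]
  "bab" -> q0 [reject]
  "bba" -> q0 [reject]
  "bbb" -> q0 [reject]

0 out of 8


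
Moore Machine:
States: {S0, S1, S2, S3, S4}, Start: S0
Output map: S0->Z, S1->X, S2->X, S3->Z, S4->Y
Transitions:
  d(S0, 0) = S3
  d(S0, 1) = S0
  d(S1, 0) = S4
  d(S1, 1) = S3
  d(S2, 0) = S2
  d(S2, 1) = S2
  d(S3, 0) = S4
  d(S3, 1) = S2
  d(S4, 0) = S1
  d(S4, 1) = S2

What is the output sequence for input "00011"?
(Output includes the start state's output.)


Start: S0 (output Z)
  --0--> S3 (output Z)
  --0--> S4 (output Y)
  --0--> S1 (output X)
  --1--> S3 (output Z)
  --1--> S2 (output X)

"ZZYXZX"


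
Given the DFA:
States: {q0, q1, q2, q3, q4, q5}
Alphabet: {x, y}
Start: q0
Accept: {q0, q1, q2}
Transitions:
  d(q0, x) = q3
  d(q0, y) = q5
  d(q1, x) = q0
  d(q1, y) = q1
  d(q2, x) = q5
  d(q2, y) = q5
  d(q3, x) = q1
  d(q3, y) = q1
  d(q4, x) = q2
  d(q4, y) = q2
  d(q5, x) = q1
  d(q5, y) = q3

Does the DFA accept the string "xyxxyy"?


Trace: q0 -> q3 -> q1 -> q0 -> q3 -> q1 -> q1
Final state: q1
Accept states: {q0, q1, q2}

Yes, accepted (final state q1 is an accept state)


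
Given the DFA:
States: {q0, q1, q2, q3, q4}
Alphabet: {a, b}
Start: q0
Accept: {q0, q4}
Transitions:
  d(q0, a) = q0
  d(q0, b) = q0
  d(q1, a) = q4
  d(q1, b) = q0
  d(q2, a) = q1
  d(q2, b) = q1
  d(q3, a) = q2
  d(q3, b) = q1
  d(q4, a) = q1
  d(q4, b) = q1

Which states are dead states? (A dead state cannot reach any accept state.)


Forward reachability from each state:
  q0 -> reaches accept state q0 (live)
  q1 -> reaches accept state q0 (live)
  q2 -> reaches accept state q0 (live)
  q3 -> reaches accept state q0 (live)
  q4 -> reaches accept state q0 (live)

None (all states can reach an accept state)


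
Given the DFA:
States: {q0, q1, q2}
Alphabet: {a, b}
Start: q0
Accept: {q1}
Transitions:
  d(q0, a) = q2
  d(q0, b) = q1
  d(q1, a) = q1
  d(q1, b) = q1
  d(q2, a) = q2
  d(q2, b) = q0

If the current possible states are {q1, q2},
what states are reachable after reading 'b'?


Apply transition on 'b' from each current state:
  d(q1, b) = q1
  d(q2, b) = q0

{q0, q1}


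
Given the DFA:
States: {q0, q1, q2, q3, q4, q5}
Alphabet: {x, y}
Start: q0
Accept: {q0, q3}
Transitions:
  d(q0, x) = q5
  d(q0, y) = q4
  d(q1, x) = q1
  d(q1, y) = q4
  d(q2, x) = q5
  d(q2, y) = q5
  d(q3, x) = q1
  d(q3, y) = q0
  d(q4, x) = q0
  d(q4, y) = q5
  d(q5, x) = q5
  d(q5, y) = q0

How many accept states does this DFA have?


Accept states listed: {q0, q3}
Counting: q0(1) q3(2)

2


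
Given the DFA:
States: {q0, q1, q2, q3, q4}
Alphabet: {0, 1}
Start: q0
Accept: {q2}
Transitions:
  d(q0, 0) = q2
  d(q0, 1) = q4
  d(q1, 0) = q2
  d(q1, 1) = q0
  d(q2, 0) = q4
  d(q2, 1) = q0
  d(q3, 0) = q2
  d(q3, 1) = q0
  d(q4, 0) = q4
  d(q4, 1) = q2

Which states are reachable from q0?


BFS from q0:
  layer 0: {q0}
  layer 1: {q2, q4}

{q0, q2, q4}


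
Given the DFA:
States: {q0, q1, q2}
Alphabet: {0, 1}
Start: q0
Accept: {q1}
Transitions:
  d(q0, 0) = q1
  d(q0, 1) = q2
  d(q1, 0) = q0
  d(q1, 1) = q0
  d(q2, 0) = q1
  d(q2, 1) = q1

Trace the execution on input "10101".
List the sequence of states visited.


Input: 10101
d(q0, 1) = q2
d(q2, 0) = q1
d(q1, 1) = q0
d(q0, 0) = q1
d(q1, 1) = q0


q0 -> q2 -> q1 -> q0 -> q1 -> q0


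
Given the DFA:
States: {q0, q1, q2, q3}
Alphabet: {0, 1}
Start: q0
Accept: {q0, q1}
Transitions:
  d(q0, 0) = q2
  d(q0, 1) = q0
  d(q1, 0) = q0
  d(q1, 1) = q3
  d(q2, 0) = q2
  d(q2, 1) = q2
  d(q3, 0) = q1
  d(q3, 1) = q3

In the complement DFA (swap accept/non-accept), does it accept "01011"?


Trace: q0 -> q2 -> q2 -> q2 -> q2 -> q2
Final: q2
Original accept: {q0, q1}
Complement: q2 is not in original accept

Yes, complement accepts (original rejects)


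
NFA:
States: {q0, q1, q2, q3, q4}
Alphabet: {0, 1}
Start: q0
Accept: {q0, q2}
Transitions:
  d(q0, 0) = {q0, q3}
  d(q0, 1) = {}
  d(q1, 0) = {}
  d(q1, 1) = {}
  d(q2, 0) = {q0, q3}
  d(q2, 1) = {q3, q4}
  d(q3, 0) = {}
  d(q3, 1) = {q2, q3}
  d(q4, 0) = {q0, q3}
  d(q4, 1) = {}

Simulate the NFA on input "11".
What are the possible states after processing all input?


Start: {q0}
  --1--> {}
  --1--> {}

{} (empty set, no valid transitions)


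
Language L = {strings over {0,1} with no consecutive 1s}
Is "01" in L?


'11' does not occur

Yes, "01" is in L


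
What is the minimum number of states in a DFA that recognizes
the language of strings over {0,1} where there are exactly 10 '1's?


States: count = 0, 1, ..., 10 (that's 11 states), plus a dead state for count > 10.
Total: 11 + 1 = 12. Accept = count-10 state.

12


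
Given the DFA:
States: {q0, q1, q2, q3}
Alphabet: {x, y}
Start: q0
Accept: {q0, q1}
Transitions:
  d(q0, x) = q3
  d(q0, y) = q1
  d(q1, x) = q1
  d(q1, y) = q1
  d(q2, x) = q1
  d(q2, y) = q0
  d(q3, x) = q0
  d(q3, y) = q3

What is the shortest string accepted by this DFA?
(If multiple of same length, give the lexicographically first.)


BFS by string length (lex-first path to each state shown):
  len 0: q0<-""
Found accept state at length 0.

"" (empty string)


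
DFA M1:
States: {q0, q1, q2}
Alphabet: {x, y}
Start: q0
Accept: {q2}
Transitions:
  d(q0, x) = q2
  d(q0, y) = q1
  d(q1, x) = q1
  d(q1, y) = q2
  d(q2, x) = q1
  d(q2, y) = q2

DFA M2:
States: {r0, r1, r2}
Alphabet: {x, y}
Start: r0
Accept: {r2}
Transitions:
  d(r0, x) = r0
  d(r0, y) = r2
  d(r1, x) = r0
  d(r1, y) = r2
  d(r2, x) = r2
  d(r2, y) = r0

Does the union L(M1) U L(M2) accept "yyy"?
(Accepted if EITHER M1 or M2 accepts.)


M1: final=q2 accepted=True
M2: final=r2 accepted=True

Yes, union accepts


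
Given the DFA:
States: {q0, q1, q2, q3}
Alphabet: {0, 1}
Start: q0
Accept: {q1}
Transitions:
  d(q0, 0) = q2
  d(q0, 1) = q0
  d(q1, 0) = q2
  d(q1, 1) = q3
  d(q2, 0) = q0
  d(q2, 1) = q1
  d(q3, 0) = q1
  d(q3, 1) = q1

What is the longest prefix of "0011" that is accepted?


Run the DFA, marking each prefix where the state is accepting:
  "" -> q0 [reject]
  "0" -> q2 [reject]
  "00" -> q0 [reject]
  "001" -> q0 [reject]
  "0011" -> q0 [reject]

No prefix is accepted


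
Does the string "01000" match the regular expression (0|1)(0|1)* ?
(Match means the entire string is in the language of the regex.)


|string| = 5; first = '0'; last = '0'

Yes, "01000" matches (0|1)(0|1)*


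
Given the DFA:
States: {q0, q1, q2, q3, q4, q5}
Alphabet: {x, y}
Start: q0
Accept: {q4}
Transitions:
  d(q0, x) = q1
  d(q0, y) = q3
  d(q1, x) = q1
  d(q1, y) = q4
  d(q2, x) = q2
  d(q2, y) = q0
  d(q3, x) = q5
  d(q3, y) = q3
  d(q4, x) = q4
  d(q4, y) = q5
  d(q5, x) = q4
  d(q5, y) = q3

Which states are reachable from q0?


BFS from q0:
  layer 0: {q0}
  layer 1: {q1, q3}
  layer 2: {q4, q5}

{q0, q1, q3, q4, q5}


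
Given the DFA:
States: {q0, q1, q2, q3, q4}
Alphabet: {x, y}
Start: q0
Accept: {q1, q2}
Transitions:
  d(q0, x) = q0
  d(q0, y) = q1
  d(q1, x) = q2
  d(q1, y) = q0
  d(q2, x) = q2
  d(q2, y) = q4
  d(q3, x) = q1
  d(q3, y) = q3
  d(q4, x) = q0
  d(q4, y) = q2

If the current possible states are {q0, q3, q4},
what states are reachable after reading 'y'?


Apply transition on 'y' from each current state:
  d(q0, y) = q1
  d(q3, y) = q3
  d(q4, y) = q2

{q1, q2, q3}
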